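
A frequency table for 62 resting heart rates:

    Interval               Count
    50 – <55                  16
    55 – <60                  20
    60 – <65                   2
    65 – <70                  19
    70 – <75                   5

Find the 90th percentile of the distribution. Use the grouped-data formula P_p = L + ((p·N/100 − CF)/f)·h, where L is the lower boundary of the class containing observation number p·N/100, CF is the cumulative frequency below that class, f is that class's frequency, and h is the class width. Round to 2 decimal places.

N = 62; target position k = 90/100 · 62 = 55.8.
Cumulative frequencies: 16, 36, 38, 57, 62.
Observation 55.8 falls in the class 65 – <70.
L = 65, CF = 38, f = 19, h = 5.
P90 = 65 + ((55.8 − 38)/19)·5 = 65 + 4.68421 = 69.6842.

69.68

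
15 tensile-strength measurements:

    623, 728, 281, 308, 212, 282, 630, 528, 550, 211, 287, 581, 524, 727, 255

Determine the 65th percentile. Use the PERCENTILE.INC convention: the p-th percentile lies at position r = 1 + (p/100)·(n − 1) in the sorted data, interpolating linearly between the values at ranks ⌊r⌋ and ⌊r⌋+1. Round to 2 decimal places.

553.10

Sorted: 211, 212, 255, 281, 282, 287, 308, 524, 528, 550, 581, 623, 630, 727, 728.
n = 15.
r = 1 + (65/100)·(15 − 1) = 1 + 9.1 = 10.1.
Rank 10 is 550 and rank 11 is 581.
Interpolate: 550 + 0.1·(581 − 550) = 550 + 0.1·31 = 553.1.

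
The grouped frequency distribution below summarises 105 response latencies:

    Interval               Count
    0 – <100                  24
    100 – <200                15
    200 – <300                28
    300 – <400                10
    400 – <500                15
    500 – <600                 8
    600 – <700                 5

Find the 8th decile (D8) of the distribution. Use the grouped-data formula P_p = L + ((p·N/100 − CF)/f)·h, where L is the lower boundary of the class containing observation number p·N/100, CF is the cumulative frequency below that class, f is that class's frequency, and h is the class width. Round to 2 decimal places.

446.67

N = 105; target position k = 80/100 · 105 = 84.
Cumulative frequencies: 24, 39, 67, 77, 92, 100, 105.
Observation 84 falls in the class 400 – <500.
L = 400, CF = 77, f = 15, h = 100.
P80 = 400 + ((84 − 77)/15)·100 = 400 + 46.6667 = 446.667.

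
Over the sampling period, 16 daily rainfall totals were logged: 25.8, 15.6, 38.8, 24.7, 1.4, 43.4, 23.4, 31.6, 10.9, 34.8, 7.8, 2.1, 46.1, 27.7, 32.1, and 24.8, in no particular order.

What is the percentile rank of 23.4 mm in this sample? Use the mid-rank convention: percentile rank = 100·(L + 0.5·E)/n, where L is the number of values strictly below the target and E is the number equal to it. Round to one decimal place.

34.4

Sorted: 1.4, 2.1, 7.8, 10.9, 15.6, 23.4, 24.7, 24.8, 25.8, 27.7, 31.6, 32.1, 34.8, 38.8, 43.4, 46.1.
Count below 23.4: L = 5; count equal: E = 1; n = 16.
Percentile rank = 100·(5 + 0.5·1)/16 = 100·5.5/16 = 34.38.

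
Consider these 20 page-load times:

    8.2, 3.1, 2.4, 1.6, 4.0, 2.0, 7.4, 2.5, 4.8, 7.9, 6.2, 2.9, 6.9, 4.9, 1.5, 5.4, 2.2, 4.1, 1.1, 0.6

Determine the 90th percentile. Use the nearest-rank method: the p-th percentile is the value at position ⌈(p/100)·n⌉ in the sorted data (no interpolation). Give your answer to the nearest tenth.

Sorted: 0.6, 1.1, 1.5, 1.6, 2.0, 2.2, 2.4, 2.5, 2.9, 3.1, 4.0, 4.1, 4.8, 4.9, 5.4, 6.2, 6.9, 7.4, 7.9, 8.2.
n = 20.
Position = ⌈90/100 · 20⌉ = ⌈18⌉ = 18.
The value at rank 18 is 7.4.

7.4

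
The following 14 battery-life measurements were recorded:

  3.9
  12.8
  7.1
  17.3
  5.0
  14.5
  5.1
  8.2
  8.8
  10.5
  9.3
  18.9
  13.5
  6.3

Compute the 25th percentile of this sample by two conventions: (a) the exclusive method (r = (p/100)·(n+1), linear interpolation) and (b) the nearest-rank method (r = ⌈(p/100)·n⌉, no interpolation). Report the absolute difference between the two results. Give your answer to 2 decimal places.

0.30

Sorted: 3.9, 5.0, 5.1, 6.3, 7.1, 8.2, 8.8, 9.3, 10.5, 12.8, 13.5, 14.5, 17.3, 18.9.
n = 14.
(a) r = 3.75; between ranks 3 (5.1) and 4 (6.3): 6.
(b) the nearest-rank method: rank 4 → 6.3.
|6 − 6.3| = 0.3.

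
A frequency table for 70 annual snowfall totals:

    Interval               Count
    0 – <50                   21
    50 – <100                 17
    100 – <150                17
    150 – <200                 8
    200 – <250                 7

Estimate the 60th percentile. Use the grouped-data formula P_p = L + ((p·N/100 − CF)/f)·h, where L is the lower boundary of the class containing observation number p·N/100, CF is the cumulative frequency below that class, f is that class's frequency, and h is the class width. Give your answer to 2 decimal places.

N = 70; target position k = 60/100 · 70 = 42.
Cumulative frequencies: 21, 38, 55, 63, 70.
Observation 42 falls in the class 100 – <150.
L = 100, CF = 38, f = 17, h = 50.
P60 = 100 + ((42 − 38)/17)·50 = 100 + 11.7647 = 111.765.

111.76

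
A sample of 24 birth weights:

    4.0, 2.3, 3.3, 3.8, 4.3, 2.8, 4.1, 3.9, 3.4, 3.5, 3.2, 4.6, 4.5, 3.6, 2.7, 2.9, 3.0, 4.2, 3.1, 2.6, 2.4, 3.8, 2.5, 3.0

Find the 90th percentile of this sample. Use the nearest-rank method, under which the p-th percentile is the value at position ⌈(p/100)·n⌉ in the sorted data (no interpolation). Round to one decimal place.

Sorted: 2.3, 2.4, 2.5, 2.6, 2.7, 2.8, 2.9, 3.0, 3.0, 3.1, 3.2, 3.3, 3.4, 3.5, 3.6, 3.8, 3.8, 3.9, 4.0, 4.1, 4.2, 4.3, 4.5, 4.6.
n = 24.
Position = ⌈90/100 · 24⌉ = ⌈21.6⌉ = 22.
The value at rank 22 is 4.3.

4.3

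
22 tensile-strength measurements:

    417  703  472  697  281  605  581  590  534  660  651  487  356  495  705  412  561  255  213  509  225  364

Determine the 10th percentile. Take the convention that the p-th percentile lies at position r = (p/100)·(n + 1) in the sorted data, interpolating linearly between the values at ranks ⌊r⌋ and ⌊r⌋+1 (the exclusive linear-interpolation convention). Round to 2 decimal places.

234.00

Sorted: 213, 225, 255, 281, 356, 364, 412, 417, 472, 487, 495, 509, 534, 561, 581, 590, 605, 651, 660, 697, 703, 705.
n = 22.
r = (10/100)·(22 + 1) = 2.3.
Rank 2 is 225 and rank 3 is 255.
Interpolate: 225 + 0.3·(255 − 225) = 225 + 0.3·30 = 234.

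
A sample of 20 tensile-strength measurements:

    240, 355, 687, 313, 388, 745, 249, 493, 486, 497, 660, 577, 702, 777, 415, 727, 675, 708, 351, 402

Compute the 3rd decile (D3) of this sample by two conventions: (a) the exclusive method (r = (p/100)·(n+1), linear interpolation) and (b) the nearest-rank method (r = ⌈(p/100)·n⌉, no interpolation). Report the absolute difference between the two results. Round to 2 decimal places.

Sorted: 240, 249, 313, 351, 355, 388, 402, 415, 486, 493, 497, 577, 660, 675, 687, 702, 708, 727, 745, 777.
n = 20.
(a) r = 6.3; between ranks 6 (388) and 7 (402): 392.2.
(b) the nearest-rank method: rank 6 → 388.
|392.2 − 388| = 4.2.

4.20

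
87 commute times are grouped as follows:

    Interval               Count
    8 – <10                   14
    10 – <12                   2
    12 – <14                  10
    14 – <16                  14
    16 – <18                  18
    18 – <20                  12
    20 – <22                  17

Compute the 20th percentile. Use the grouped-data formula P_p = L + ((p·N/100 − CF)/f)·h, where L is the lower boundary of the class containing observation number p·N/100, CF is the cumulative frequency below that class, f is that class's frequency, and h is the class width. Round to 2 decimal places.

12.28

N = 87; target position k = 20/100 · 87 = 17.4.
Cumulative frequencies: 14, 16, 26, 40, 58, 70, 87.
Observation 17.4 falls in the class 12 – <14.
L = 12, CF = 16, f = 10, h = 2.
P20 = 12 + ((17.4 − 16)/10)·2 = 12 + 0.28 = 12.28.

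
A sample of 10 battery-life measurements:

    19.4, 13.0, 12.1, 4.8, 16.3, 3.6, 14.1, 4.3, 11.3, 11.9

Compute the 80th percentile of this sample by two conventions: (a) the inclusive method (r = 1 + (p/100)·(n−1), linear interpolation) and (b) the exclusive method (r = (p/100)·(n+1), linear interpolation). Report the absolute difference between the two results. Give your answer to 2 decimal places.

1.32

Sorted: 3.6, 4.3, 4.8, 11.3, 11.9, 12.1, 13.0, 14.1, 16.3, 19.4.
n = 10.
(a) r = 8.2; between ranks 8 (14.1) and 9 (16.3): 14.54.
(b) r = 8.8; between ranks 8 (14.1) and 9 (16.3): 15.86.
|14.54 − 15.86| = 1.32.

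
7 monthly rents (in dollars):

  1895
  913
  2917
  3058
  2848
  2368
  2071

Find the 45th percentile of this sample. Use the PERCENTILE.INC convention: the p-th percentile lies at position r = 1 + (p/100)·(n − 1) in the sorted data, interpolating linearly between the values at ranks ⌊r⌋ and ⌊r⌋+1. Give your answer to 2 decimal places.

2278.90

Sorted: 913, 1895, 2071, 2368, 2848, 2917, 3058.
n = 7.
r = 1 + (45/100)·(7 − 1) = 1 + 2.7 = 3.7.
Rank 3 is 2071 and rank 4 is 2368.
Interpolate: 2071 + 0.7·(2368 − 2071) = 2071 + 0.7·297 = 2278.9.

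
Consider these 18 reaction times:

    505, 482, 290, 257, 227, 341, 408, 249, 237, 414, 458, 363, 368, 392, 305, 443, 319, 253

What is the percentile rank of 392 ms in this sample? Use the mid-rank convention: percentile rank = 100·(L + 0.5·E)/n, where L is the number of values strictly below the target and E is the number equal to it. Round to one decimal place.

Sorted: 227, 237, 249, 253, 257, 290, 305, 319, 341, 363, 368, 392, 408, 414, 443, 458, 482, 505.
Count below 392: L = 11; count equal: E = 1; n = 18.
Percentile rank = 100·(11 + 0.5·1)/18 = 100·11.5/18 = 63.89.

63.9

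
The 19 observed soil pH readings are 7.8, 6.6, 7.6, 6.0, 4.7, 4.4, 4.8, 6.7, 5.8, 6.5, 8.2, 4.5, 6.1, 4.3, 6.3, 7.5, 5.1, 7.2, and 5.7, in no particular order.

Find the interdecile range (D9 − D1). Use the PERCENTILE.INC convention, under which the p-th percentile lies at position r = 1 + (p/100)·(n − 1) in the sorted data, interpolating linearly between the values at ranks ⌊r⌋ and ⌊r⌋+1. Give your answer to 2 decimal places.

3.16

Sorted: 4.3, 4.4, 4.5, 4.7, 4.8, 5.1, 5.7, 5.8, 6.0, 6.1, 6.3, 6.5, 6.6, 6.7, 7.2, 7.5, 7.6, 7.8, 8.2.
n = 19.
P10: r = 2.8; ranks 2–3 are 4.4, 4.5; interpolating gives 4.48.
P90: r = 17.2; ranks 17–18 are 7.6, 7.8; interpolating gives 7.64.
Difference: 7.64 − 4.48 = 3.16.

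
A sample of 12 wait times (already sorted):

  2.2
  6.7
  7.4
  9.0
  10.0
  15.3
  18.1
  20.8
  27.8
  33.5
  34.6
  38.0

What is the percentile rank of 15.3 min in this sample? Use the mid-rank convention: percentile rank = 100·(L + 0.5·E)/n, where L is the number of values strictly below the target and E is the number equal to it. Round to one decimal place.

Count below 15.3: L = 5; count equal: E = 1; n = 12.
Percentile rank = 100·(5 + 0.5·1)/12 = 100·5.5/12 = 45.83.

45.8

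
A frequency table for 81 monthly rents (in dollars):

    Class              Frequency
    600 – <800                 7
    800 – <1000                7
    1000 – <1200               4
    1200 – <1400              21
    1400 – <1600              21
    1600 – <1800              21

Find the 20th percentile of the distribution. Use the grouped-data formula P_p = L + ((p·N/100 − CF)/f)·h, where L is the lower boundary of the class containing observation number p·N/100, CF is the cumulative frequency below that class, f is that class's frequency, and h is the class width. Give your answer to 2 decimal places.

1110.00

N = 81; target position k = 20/100 · 81 = 16.2.
Cumulative frequencies: 7, 14, 18, 39, 60, 81.
Observation 16.2 falls in the class 1000 – <1200.
L = 1000, CF = 14, f = 4, h = 200.
P20 = 1000 + ((16.2 − 14)/4)·200 = 1000 + 110 = 1110.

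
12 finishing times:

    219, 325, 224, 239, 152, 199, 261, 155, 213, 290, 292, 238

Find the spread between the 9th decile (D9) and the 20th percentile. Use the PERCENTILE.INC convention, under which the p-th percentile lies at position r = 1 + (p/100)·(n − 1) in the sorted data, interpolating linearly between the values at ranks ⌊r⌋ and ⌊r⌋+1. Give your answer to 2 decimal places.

Sorted: 152, 155, 199, 213, 219, 224, 238, 239, 261, 290, 292, 325.
n = 12.
P20: r = 3.2; ranks 3–4 are 199, 213; interpolating gives 201.8.
P90: r = 10.9; ranks 10–11 are 290, 292; interpolating gives 291.8.
Difference: 291.8 − 201.8 = 90.

90.00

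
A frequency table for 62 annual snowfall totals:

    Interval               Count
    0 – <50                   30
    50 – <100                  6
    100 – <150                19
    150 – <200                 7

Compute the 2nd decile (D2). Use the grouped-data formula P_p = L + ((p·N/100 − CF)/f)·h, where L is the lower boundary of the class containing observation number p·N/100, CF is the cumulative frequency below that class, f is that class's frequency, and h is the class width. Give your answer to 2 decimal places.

N = 62; target position k = 20/100 · 62 = 12.4.
Cumulative frequencies: 30, 36, 55, 62.
Observation 12.4 falls in the class 0 – <50.
L = 0, CF = 0, f = 30, h = 50.
P20 = 0 + ((12.4 − 0)/30)·50 = 0 + 20.6667 = 20.6667.

20.67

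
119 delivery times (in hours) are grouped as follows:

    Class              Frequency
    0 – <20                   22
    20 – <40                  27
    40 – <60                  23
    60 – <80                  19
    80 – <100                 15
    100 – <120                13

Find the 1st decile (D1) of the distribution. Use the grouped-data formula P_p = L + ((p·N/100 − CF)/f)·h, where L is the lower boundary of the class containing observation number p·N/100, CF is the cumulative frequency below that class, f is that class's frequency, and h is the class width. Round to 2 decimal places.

N = 119; target position k = 10/100 · 119 = 11.9.
Cumulative frequencies: 22, 49, 72, 91, 106, 119.
Observation 11.9 falls in the class 0 – <20.
L = 0, CF = 0, f = 22, h = 20.
P10 = 0 + ((11.9 − 0)/22)·20 = 0 + 10.8182 = 10.8182.

10.82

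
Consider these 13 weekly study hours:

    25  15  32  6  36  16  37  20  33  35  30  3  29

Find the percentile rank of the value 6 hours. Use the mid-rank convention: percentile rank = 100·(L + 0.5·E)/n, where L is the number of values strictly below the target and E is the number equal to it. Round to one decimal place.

11.5

Sorted: 3, 6, 15, 16, 20, 25, 29, 30, 32, 33, 35, 36, 37.
Count below 6: L = 1; count equal: E = 1; n = 13.
Percentile rank = 100·(1 + 0.5·1)/13 = 100·1.5/13 = 11.54.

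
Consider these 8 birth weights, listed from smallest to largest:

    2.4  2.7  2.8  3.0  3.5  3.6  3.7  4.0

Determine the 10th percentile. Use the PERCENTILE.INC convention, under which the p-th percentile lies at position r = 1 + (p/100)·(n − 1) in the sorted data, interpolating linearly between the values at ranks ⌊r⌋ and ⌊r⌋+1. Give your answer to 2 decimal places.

n = 8.
r = 1 + (10/100)·(8 − 1) = 1 + 0.7 = 1.7.
Rank 1 is 2.4 and rank 2 is 2.7.
Interpolate: 2.4 + 0.7·(2.7 − 2.4) = 2.4 + 0.7·0.3 = 2.61.

2.61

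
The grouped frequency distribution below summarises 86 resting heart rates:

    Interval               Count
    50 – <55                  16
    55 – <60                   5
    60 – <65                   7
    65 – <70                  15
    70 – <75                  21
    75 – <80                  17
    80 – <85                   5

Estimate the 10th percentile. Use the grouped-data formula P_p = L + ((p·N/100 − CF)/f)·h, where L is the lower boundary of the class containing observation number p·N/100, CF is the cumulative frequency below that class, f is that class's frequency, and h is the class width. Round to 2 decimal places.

N = 86; target position k = 10/100 · 86 = 8.6.
Cumulative frequencies: 16, 21, 28, 43, 64, 81, 86.
Observation 8.6 falls in the class 50 – <55.
L = 50, CF = 0, f = 16, h = 5.
P10 = 50 + ((8.6 − 0)/16)·5 = 50 + 2.6875 = 52.6875.

52.69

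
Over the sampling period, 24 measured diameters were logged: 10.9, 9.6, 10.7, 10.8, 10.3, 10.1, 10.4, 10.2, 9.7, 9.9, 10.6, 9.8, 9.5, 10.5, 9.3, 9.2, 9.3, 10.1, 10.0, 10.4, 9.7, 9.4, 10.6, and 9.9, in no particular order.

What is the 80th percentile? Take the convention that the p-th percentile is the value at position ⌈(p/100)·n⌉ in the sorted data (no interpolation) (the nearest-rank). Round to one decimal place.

Sorted: 9.2, 9.3, 9.3, 9.4, 9.5, 9.6, 9.7, 9.7, 9.8, 9.9, 9.9, 10.0, 10.1, 10.1, 10.2, 10.3, 10.4, 10.4, 10.5, 10.6, 10.6, 10.7, 10.8, 10.9.
n = 24.
Position = ⌈80/100 · 24⌉ = ⌈19.2⌉ = 20.
The value at rank 20 is 10.6.

10.6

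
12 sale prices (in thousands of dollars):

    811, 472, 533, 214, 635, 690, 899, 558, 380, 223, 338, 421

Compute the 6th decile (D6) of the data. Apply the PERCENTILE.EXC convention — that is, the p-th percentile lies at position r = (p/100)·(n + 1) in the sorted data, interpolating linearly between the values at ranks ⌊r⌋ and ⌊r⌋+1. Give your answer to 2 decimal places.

Sorted: 214, 223, 338, 380, 421, 472, 533, 558, 635, 690, 811, 899.
n = 12.
r = (60/100)·(12 + 1) = 7.8.
Rank 7 is 533 and rank 8 is 558.
Interpolate: 533 + 0.8·(558 − 533) = 533 + 0.8·25 = 553.

553.00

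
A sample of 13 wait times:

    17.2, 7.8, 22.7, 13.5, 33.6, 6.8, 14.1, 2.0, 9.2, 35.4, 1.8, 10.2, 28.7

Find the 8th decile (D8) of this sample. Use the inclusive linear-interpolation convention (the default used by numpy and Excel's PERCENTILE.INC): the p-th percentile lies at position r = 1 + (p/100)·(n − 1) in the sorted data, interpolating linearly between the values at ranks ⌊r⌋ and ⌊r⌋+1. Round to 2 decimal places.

26.30

Sorted: 1.8, 2.0, 6.8, 7.8, 9.2, 10.2, 13.5, 14.1, 17.2, 22.7, 28.7, 33.6, 35.4.
n = 13.
r = 1 + (80/100)·(13 − 1) = 1 + 9.6 = 10.6.
Rank 10 is 22.7 and rank 11 is 28.7.
Interpolate: 22.7 + 0.6·(28.7 − 22.7) = 22.7 + 0.6·6 = 26.3.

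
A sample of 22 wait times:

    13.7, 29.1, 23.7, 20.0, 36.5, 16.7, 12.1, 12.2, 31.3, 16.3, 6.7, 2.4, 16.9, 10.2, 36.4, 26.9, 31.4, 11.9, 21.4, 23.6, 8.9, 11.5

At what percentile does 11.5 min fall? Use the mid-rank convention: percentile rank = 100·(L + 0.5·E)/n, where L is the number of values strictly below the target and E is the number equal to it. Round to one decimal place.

20.5

Sorted: 2.4, 6.7, 8.9, 10.2, 11.5, 11.9, 12.1, 12.2, 13.7, 16.3, 16.7, 16.9, 20.0, 21.4, 23.6, 23.7, 26.9, 29.1, 31.3, 31.4, 36.4, 36.5.
Count below 11.5: L = 4; count equal: E = 1; n = 22.
Percentile rank = 100·(4 + 0.5·1)/22 = 100·4.5/22 = 20.45.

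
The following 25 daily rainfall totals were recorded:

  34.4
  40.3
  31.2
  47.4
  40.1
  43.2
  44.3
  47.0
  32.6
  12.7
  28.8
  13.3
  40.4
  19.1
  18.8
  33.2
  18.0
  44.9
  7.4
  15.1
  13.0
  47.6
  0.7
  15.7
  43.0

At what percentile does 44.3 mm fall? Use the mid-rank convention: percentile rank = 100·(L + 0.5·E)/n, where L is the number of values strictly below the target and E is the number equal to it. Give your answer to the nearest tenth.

Sorted: 0.7, 7.4, 12.7, 13.0, 13.3, 15.1, 15.7, 18.0, 18.8, 19.1, 28.8, 31.2, 32.6, 33.2, 34.4, 40.1, 40.3, 40.4, 43.0, 43.2, 44.3, 44.9, 47.0, 47.4, 47.6.
Count below 44.3: L = 20; count equal: E = 1; n = 25.
Percentile rank = 100·(20 + 0.5·1)/25 = 100·20.5/25 = 82.

82.0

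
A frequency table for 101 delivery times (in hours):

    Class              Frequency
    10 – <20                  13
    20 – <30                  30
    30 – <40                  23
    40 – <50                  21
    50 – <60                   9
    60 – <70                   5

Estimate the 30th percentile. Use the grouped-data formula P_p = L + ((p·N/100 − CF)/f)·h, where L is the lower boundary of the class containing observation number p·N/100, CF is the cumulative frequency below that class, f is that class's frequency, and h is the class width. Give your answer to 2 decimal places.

25.77

N = 101; target position k = 30/100 · 101 = 30.3.
Cumulative frequencies: 13, 43, 66, 87, 96, 101.
Observation 30.3 falls in the class 20 – <30.
L = 20, CF = 13, f = 30, h = 10.
P30 = 20 + ((30.3 − 13)/30)·10 = 20 + 5.76667 = 25.7667.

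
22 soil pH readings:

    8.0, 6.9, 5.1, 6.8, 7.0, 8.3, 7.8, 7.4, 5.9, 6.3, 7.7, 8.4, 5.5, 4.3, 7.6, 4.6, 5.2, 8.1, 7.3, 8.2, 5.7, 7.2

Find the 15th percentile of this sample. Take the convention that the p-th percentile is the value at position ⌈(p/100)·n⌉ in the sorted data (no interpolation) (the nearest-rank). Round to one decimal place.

Sorted: 4.3, 4.6, 5.1, 5.2, 5.5, 5.7, 5.9, 6.3, 6.8, 6.9, 7.0, 7.2, 7.3, 7.4, 7.6, 7.7, 7.8, 8.0, 8.1, 8.2, 8.3, 8.4.
n = 22.
Position = ⌈15/100 · 22⌉ = ⌈3.3⌉ = 4.
The value at rank 4 is 5.2.

5.2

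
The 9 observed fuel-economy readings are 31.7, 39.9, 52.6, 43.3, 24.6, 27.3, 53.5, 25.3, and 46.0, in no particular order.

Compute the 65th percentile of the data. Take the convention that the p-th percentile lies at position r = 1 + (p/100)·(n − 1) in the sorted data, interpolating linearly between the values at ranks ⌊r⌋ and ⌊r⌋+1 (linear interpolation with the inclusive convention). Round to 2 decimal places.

Sorted: 24.6, 25.3, 27.3, 31.7, 39.9, 43.3, 46.0, 52.6, 53.5.
n = 9.
r = 1 + (65/100)·(9 − 1) = 1 + 5.2 = 6.2.
Rank 6 is 43.3 and rank 7 is 46.0.
Interpolate: 43.3 + 0.2·(46.0 − 43.3) = 43.3 + 0.2·2.7 = 43.84.

43.84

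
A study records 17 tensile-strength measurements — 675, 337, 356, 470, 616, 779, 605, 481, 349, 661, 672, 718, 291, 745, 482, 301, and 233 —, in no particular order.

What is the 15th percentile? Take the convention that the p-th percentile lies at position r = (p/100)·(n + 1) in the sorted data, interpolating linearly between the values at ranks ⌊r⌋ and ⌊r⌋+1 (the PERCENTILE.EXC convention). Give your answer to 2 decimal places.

Sorted: 233, 291, 301, 337, 349, 356, 470, 481, 482, 605, 616, 661, 672, 675, 718, 745, 779.
n = 17.
r = (15/100)·(17 + 1) = 2.7.
Rank 2 is 291 and rank 3 is 301.
Interpolate: 291 + 0.7·(301 − 291) = 291 + 0.7·10 = 298.

298.00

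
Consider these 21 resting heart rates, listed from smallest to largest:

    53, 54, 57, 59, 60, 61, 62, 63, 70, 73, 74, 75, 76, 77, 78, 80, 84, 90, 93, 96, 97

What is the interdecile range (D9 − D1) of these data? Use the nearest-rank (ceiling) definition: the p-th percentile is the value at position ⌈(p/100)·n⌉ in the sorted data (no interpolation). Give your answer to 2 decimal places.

36.00

n = 21.
P10: rank ⌈10/100·21⌉ = 3 → 57.
P90: rank ⌈90/100·21⌉ = 19 → 93.
Difference: 93 − 57 = 36.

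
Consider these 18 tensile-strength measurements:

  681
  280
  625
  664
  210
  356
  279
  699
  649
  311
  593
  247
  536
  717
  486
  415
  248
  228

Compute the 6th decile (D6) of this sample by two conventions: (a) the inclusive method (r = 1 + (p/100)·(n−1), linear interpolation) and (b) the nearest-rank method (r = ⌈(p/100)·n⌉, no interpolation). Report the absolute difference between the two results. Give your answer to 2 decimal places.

Sorted: 210, 228, 247, 248, 279, 280, 311, 356, 415, 486, 536, 593, 625, 649, 664, 681, 699, 717.
n = 18.
(a) r = 11.2; between ranks 11 (536) and 12 (593): 547.4.
(b) the nearest-rank method: rank 11 → 536.
|547.4 − 536| = 11.4.

11.40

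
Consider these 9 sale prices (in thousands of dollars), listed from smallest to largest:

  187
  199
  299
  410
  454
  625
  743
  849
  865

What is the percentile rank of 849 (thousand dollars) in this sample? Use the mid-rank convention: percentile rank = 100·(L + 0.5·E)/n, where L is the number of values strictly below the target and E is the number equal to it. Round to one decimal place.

83.3

Count below 849: L = 7; count equal: E = 1; n = 9.
Percentile rank = 100·(7 + 0.5·1)/9 = 100·7.5/9 = 83.33.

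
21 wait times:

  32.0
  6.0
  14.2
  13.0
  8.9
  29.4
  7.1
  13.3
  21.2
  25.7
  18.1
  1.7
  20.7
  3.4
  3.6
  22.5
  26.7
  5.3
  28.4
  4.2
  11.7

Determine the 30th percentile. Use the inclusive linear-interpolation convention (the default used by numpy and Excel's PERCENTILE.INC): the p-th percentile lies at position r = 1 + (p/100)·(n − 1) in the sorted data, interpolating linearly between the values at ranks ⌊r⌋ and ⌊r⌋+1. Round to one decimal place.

Sorted: 1.7, 3.4, 3.6, 4.2, 5.3, 6.0, 7.1, 8.9, 11.7, 13.0, 13.3, 14.2, 18.1, 20.7, 21.2, 22.5, 25.7, 26.7, 28.4, 29.4, 32.0.
n = 21.
r = 1 + (30/100)·(21 − 1) = 1 + 6 = 7.
r is an integer, so P30 is the value at rank 7: 7.1.

7.1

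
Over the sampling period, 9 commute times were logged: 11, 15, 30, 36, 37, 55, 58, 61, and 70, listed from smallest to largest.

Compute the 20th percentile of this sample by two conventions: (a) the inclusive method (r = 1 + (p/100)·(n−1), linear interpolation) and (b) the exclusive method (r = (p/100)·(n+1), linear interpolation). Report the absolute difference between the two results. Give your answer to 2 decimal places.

9.00

n = 9.
(a) r = 2.6; between ranks 2 (15) and 3 (30): 24.
(b) r = 2 → value at rank 2 = 15.
|24 − 15| = 9.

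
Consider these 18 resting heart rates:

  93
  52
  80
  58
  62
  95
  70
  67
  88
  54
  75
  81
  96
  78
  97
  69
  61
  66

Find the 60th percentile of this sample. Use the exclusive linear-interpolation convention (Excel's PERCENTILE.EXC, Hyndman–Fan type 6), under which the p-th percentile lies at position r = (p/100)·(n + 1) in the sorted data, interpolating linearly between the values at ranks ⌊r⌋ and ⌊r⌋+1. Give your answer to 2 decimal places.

78.80

Sorted: 52, 54, 58, 61, 62, 66, 67, 69, 70, 75, 78, 80, 81, 88, 93, 95, 96, 97.
n = 18.
r = (60/100)·(18 + 1) = 11.4.
Rank 11 is 78 and rank 12 is 80.
Interpolate: 78 + 0.4·(80 − 78) = 78 + 0.4·2 = 78.8.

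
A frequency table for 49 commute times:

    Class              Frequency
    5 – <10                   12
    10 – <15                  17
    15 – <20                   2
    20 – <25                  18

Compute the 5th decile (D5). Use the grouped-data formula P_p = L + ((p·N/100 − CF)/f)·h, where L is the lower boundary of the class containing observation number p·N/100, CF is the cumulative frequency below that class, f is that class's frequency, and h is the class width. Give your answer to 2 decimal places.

13.68

N = 49; target position k = 50/100 · 49 = 24.5.
Cumulative frequencies: 12, 29, 31, 49.
Observation 24.5 falls in the class 10 – <15.
L = 10, CF = 12, f = 17, h = 5.
P50 = 10 + ((24.5 − 12)/17)·5 = 10 + 3.67647 = 13.6765.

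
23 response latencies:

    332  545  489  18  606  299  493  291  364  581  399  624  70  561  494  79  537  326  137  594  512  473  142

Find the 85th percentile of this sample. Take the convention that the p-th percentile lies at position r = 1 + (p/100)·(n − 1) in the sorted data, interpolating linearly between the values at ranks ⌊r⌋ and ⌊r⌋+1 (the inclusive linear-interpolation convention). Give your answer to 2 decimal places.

575.00

Sorted: 18, 70, 79, 137, 142, 291, 299, 326, 332, 364, 399, 473, 489, 493, 494, 512, 537, 545, 561, 581, 594, 606, 624.
n = 23.
r = 1 + (85/100)·(23 − 1) = 1 + 18.7 = 19.7.
Rank 19 is 561 and rank 20 is 581.
Interpolate: 561 + 0.7·(581 − 561) = 561 + 0.7·20 = 575.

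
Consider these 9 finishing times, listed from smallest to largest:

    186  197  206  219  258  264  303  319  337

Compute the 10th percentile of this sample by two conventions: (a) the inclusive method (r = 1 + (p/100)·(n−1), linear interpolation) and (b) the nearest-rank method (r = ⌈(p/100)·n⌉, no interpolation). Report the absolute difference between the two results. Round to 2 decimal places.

n = 9.
(a) r = 1.8; between ranks 1 (186) and 2 (197): 194.8.
(b) the nearest-rank method: rank 1 → 186.
|194.8 − 186| = 8.8.

8.80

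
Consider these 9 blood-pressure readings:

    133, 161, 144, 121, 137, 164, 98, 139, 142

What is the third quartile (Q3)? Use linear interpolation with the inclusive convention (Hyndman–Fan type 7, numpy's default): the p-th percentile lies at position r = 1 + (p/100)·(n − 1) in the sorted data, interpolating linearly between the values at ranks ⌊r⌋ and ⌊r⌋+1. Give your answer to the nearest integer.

Sorted: 98, 121, 133, 137, 139, 142, 144, 161, 164.
n = 9.
r = 1 + (75/100)·(9 − 1) = 1 + 6 = 7.
r is an integer, so P75 is the value at rank 7: 144.

144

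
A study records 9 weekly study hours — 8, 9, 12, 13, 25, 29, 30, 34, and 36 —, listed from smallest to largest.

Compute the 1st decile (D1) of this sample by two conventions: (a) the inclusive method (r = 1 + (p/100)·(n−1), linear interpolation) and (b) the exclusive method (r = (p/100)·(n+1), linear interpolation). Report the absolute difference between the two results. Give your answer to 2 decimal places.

0.80

n = 9.
(a) r = 1.8; between ranks 1 (8) and 2 (9): 8.8.
(b) r = 1 → value at rank 1 = 8.
|8.8 − 8| = 0.8.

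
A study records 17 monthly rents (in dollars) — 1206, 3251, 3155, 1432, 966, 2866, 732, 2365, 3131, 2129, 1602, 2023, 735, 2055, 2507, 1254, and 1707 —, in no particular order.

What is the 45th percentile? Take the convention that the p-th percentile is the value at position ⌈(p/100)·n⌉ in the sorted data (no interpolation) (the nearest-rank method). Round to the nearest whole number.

Sorted: 732, 735, 966, 1206, 1254, 1432, 1602, 1707, 2023, 2055, 2129, 2365, 2507, 2866, 3131, 3155, 3251.
n = 17.
Position = ⌈45/100 · 17⌉ = ⌈7.65⌉ = 8.
The value at rank 8 is 1707.

1707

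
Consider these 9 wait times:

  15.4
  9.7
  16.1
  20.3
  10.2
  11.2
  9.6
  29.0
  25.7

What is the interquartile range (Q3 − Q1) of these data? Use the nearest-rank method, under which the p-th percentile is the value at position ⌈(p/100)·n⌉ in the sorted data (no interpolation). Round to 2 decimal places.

Sorted: 9.6, 9.7, 10.2, 11.2, 15.4, 16.1, 20.3, 25.7, 29.0.
n = 9.
P25: rank ⌈25/100·9⌉ = 3 → 10.2.
P75: rank ⌈75/100·9⌉ = 7 → 20.3.
Difference: 20.3 − 10.2 = 10.1.

10.10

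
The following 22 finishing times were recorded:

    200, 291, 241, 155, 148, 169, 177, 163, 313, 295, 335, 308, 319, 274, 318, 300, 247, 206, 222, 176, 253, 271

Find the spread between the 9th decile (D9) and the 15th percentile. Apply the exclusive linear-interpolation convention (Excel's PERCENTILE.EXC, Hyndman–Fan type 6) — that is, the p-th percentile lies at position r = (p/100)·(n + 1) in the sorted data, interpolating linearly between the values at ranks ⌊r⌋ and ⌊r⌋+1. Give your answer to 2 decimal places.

153.00

Sorted: 148, 155, 163, 169, 176, 177, 200, 206, 222, 241, 247, 253, 271, 274, 291, 295, 300, 308, 313, 318, 319, 335.
n = 22.
P15: r = 3.45; ranks 3–4 are 163, 169; interpolating gives 165.7.
P90: r = 20.7; ranks 20–21 are 318, 319; interpolating gives 318.7.
Difference: 318.7 − 165.7 = 153.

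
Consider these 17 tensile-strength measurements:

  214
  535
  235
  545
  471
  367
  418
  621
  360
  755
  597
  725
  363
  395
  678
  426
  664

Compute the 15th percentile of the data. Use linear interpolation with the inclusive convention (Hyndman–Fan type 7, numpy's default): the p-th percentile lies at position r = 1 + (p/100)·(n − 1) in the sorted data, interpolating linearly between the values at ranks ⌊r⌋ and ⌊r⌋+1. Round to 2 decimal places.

361.20

Sorted: 214, 235, 360, 363, 367, 395, 418, 426, 471, 535, 545, 597, 621, 664, 678, 725, 755.
n = 17.
r = 1 + (15/100)·(17 − 1) = 1 + 2.4 = 3.4.
Rank 3 is 360 and rank 4 is 363.
Interpolate: 360 + 0.4·(363 − 360) = 360 + 0.4·3 = 361.2.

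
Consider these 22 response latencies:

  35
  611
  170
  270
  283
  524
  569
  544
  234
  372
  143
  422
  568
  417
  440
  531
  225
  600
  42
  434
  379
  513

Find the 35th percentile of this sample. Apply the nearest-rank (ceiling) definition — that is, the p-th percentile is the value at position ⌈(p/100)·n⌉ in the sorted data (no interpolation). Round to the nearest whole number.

283

Sorted: 35, 42, 143, 170, 225, 234, 270, 283, 372, 379, 417, 422, 434, 440, 513, 524, 531, 544, 568, 569, 600, 611.
n = 22.
Position = ⌈35/100 · 22⌉ = ⌈7.7⌉ = 8.
The value at rank 8 is 283.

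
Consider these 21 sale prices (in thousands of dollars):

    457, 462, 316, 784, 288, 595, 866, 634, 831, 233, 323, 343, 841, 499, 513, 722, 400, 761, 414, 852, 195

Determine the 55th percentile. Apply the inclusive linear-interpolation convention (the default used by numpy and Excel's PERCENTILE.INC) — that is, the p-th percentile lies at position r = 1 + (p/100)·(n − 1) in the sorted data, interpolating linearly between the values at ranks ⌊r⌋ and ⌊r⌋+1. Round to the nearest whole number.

Sorted: 195, 233, 288, 316, 323, 343, 400, 414, 457, 462, 499, 513, 595, 634, 722, 761, 784, 831, 841, 852, 866.
n = 21.
r = 1 + (55/100)·(21 − 1) = 1 + 11 = 12.
r is an integer, so P55 is the value at rank 12: 513.

513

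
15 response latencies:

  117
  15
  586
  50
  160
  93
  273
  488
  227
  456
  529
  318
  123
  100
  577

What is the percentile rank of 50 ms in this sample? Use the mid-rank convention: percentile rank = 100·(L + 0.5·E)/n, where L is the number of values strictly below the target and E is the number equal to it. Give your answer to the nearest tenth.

Sorted: 15, 50, 93, 100, 117, 123, 160, 227, 273, 318, 456, 488, 529, 577, 586.
Count below 50: L = 1; count equal: E = 1; n = 15.
Percentile rank = 100·(1 + 0.5·1)/15 = 100·1.5/15 = 10.

10.0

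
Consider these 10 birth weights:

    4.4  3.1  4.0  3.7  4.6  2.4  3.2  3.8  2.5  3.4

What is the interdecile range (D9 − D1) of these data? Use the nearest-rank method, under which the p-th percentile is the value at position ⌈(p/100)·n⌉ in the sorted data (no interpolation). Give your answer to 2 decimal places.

2.00

Sorted: 2.4, 2.5, 3.1, 3.2, 3.4, 3.7, 3.8, 4.0, 4.4, 4.6.
n = 10.
P10: rank ⌈10/100·10⌉ = 1 → 2.4.
P90: rank ⌈90/100·10⌉ = 9 → 4.4.
Difference: 4.4 − 2.4 = 2.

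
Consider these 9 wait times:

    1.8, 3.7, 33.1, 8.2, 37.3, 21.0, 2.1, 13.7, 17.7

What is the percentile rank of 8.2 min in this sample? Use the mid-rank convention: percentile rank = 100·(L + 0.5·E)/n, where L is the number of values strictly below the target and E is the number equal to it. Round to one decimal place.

Sorted: 1.8, 2.1, 3.7, 8.2, 13.7, 17.7, 21.0, 33.1, 37.3.
Count below 8.2: L = 3; count equal: E = 1; n = 9.
Percentile rank = 100·(3 + 0.5·1)/9 = 100·3.5/9 = 38.89.

38.9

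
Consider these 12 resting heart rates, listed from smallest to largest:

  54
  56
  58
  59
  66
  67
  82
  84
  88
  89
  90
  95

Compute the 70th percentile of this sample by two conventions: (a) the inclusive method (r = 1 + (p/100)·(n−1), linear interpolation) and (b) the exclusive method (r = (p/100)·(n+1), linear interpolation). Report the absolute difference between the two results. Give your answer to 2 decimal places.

1.30

n = 12.
(a) r = 8.7; between ranks 8 (84) and 9 (88): 86.8.
(b) r = 9.1; between ranks 9 (88) and 10 (89): 88.1.
|86.8 − 88.1| = 1.3.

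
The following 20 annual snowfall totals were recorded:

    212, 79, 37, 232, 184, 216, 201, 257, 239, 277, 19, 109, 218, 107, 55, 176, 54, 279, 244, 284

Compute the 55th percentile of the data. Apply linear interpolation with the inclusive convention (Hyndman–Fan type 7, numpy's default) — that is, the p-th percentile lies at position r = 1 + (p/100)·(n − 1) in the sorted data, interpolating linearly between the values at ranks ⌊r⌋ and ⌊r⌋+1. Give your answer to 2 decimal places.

213.80

Sorted: 19, 37, 54, 55, 79, 107, 109, 176, 184, 201, 212, 216, 218, 232, 239, 244, 257, 277, 279, 284.
n = 20.
r = 1 + (55/100)·(20 − 1) = 1 + 10.45 = 11.45.
Rank 11 is 212 and rank 12 is 216.
Interpolate: 212 + 0.45·(216 − 212) = 212 + 0.45·4 = 213.8.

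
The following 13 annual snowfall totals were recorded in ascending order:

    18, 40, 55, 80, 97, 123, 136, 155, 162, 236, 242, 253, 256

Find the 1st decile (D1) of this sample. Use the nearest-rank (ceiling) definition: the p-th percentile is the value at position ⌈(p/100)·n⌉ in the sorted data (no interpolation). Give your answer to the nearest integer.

n = 13.
Position = ⌈10/100 · 13⌉ = ⌈1.3⌉ = 2.
The value at rank 2 is 40.

40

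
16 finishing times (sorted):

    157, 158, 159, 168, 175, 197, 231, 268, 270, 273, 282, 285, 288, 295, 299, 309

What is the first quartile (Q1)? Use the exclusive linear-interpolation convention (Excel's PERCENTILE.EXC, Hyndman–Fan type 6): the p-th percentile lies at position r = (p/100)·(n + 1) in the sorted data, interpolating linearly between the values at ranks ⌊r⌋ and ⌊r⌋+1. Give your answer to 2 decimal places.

169.75

n = 16.
r = (25/100)·(16 + 1) = 4.25.
Rank 4 is 168 and rank 5 is 175.
Interpolate: 168 + 0.25·(175 − 168) = 168 + 0.25·7 = 169.75.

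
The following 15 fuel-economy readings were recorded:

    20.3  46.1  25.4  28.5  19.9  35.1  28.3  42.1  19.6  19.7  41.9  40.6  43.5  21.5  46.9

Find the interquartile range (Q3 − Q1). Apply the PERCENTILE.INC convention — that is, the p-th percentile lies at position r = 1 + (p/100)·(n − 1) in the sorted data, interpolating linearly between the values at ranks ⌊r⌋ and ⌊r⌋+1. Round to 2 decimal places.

Sorted: 19.6, 19.7, 19.9, 20.3, 21.5, 25.4, 28.3, 28.5, 35.1, 40.6, 41.9, 42.1, 43.5, 46.1, 46.9.
n = 15.
P25: r = 4.5; ranks 4–5 are 20.3, 21.5; interpolating gives 20.9.
P75: r = 11.5; ranks 11–12 are 41.9, 42.1; interpolating gives 42.
Difference: 42 − 20.9 = 21.1.

21.10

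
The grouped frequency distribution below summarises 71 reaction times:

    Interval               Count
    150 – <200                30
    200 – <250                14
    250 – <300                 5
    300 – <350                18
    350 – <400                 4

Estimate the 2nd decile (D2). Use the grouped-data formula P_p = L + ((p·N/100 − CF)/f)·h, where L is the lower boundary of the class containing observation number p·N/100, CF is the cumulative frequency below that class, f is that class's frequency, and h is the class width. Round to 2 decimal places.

173.67

N = 71; target position k = 20/100 · 71 = 14.2.
Cumulative frequencies: 30, 44, 49, 67, 71.
Observation 14.2 falls in the class 150 – <200.
L = 150, CF = 0, f = 30, h = 50.
P20 = 150 + ((14.2 − 0)/30)·50 = 150 + 23.6667 = 173.667.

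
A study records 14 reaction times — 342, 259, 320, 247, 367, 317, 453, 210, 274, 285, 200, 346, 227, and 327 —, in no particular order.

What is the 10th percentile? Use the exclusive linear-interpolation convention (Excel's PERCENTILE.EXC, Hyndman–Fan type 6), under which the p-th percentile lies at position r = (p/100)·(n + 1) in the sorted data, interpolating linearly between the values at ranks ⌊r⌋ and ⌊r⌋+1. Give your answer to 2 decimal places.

205.00

Sorted: 200, 210, 227, 247, 259, 274, 285, 317, 320, 327, 342, 346, 367, 453.
n = 14.
r = (10/100)·(14 + 1) = 1.5.
Rank 1 is 200 and rank 2 is 210.
Interpolate: 200 + 0.5·(210 − 200) = 200 + 0.5·10 = 205.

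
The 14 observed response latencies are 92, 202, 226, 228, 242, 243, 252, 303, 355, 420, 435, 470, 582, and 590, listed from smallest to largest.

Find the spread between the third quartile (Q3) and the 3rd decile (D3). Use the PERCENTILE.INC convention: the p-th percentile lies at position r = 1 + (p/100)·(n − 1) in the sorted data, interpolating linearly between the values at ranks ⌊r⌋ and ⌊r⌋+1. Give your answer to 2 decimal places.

n = 14.
P30: r = 4.9; ranks 4–5 are 228, 242; interpolating gives 240.6.
P75: r = 10.75; ranks 10–11 are 420, 435; interpolating gives 431.25.
Difference: 431.25 − 240.6 = 190.65.

190.65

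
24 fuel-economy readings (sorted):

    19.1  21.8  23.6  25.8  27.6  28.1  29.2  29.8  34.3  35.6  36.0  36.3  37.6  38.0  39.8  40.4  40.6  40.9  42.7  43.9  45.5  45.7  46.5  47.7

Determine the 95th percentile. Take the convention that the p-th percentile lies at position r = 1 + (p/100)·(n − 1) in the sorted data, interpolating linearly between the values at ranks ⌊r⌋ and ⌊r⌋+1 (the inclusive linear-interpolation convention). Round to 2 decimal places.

46.38

n = 24.
r = 1 + (95/100)·(24 − 1) = 1 + 21.85 = 22.85.
Rank 22 is 45.7 and rank 23 is 46.5.
Interpolate: 45.7 + 0.85·(46.5 − 45.7) = 45.7 + 0.85·0.8 = 46.38.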